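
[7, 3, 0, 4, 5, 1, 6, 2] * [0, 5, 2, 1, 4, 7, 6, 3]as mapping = [0→3, 1→1, 2→0, 3→4, 4→7, 5→5, 6→6, 7→2]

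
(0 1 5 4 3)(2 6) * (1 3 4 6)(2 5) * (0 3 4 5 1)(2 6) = (0 4 5 2)(1 6)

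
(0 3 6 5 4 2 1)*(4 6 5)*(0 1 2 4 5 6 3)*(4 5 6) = (3 4 5)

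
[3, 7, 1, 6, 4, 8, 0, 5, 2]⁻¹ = [6, 2, 8, 0, 4, 7, 3, 1, 5]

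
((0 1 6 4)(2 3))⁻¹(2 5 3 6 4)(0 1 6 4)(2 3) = (0 3 5 2 4)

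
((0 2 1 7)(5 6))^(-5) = (0 7 1 2)(5 6)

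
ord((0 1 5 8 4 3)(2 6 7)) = 6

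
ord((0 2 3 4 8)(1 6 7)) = 15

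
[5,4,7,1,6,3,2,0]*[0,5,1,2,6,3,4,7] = [3,6,7,5,4,2,1,0]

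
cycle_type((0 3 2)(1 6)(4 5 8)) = 2.3^2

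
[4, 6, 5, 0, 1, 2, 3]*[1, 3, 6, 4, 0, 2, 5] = [0, 5, 2, 1, 3, 6, 4]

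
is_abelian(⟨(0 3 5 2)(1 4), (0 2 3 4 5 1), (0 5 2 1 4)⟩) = no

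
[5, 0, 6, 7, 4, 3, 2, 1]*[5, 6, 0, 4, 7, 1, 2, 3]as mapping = [0→1, 1→5, 2→2, 3→3, 4→7, 5→4, 6→0, 7→6]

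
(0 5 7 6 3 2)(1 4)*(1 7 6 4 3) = (0 5 6 1 3 2)(4 7)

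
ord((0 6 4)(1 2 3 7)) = 12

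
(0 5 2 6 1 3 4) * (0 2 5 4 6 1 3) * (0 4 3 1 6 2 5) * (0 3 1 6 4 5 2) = (0 1 5 3)(2 4)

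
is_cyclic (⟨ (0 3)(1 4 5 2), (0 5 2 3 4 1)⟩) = no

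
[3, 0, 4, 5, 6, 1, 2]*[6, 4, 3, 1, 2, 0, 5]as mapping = [0→1, 1→6, 2→2, 3→0, 4→5, 5→4, 6→3]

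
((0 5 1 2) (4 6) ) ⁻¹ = (0 2 1 5) (4 6) 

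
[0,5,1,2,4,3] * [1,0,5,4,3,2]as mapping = [0→1,1→2,2→0,3→5,4→3,5→4]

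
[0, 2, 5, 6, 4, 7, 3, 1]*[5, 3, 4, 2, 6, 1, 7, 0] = [5, 4, 1, 7, 6, 0, 2, 3]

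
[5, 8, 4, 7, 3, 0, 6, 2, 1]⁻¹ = [5, 8, 7, 4, 2, 0, 6, 3, 1]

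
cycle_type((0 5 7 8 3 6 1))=7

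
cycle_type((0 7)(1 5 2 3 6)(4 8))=2^2.5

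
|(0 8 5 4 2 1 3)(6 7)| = 14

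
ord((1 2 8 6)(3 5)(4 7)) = 4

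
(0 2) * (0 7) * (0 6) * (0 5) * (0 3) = (0 2 7 6 5 3)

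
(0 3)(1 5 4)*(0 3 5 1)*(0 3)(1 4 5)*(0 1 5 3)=(0 5 3 1 4)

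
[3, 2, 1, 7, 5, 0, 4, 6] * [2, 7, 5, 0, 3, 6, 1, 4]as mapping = [0→0, 1→5, 2→7, 3→4, 4→6, 5→2, 6→3, 7→1]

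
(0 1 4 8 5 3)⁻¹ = (0 3 5 8 4 1)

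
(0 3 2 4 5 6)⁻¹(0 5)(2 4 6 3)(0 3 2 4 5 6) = (0 2 4 5)(3 6)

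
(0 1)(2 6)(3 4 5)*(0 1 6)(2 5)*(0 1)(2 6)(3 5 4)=(0 2 1)(4 6)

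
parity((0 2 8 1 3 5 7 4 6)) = even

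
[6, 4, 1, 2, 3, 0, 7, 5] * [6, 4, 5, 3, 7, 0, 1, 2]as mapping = [0→1, 1→7, 2→4, 3→5, 4→3, 5→6, 6→2, 7→0]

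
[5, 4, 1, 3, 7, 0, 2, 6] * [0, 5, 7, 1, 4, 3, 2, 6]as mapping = [0→3, 1→4, 2→5, 3→1, 4→6, 5→0, 6→7, 7→2]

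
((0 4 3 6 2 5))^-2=(0 2 3)(4 5 6)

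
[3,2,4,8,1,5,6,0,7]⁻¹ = [7,4,1,0,2,5,6,8,3]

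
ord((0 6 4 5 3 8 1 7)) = 8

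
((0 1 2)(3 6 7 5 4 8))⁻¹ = (0 2 1)(3 8 4 5 7 6)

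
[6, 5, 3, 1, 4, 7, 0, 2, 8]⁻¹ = [6, 3, 7, 2, 4, 1, 0, 5, 8]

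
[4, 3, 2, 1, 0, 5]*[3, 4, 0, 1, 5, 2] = [5, 1, 0, 4, 3, 2]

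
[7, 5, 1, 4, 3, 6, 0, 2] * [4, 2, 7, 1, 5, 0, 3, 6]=[6, 0, 2, 5, 1, 3, 4, 7]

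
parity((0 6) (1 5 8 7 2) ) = odd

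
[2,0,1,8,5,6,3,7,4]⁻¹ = [1,2,0,6,8,4,5,7,3]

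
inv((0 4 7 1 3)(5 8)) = (0 3 1 7 4)(5 8)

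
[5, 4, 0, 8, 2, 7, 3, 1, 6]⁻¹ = [2, 7, 4, 6, 1, 0, 8, 5, 3]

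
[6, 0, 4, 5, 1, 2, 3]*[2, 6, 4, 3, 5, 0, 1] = [1, 2, 5, 0, 6, 4, 3]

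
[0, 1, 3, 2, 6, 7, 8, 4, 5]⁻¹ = [0, 1, 3, 2, 7, 8, 4, 5, 6]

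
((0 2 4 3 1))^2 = (0 4 1 2 3)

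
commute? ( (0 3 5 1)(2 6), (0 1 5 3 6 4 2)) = no: (0 3 5 1)(2 6) * (0 1 5 3 6 4 2) = (0 6)(2 4), (0 1 5 3 6 4 2) * (0 3 5 1)(2 6) = (2 3)(4 6)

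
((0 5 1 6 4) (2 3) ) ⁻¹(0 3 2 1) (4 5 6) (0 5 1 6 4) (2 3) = (0 1 4) (2 3 6 5) 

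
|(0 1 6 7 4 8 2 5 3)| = 9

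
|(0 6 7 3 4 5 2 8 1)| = 9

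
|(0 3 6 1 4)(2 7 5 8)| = 20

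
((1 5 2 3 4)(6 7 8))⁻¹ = (1 4 3 2 5)(6 8 7)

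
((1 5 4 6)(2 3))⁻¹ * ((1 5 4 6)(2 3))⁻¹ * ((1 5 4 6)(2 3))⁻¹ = (1 5 4 6)(2 3)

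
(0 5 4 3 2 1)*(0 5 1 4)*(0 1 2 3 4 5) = (0 2 5 1)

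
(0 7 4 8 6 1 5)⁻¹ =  (0 5 1 6 8 4 7)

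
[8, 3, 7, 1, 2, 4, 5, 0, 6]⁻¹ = [7, 3, 4, 1, 5, 6, 8, 2, 0]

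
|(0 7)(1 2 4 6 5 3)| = 6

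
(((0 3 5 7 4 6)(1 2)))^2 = (0 5 4)(3 7 6)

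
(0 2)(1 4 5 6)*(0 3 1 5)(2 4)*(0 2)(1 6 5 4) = (0 1)(2 3 6 4)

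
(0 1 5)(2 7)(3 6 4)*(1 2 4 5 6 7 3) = (0 2 3 7 4 1 6 5)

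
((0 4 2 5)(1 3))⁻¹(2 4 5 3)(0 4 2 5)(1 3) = (0 1 5 2)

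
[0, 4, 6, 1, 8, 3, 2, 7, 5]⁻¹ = [0, 3, 6, 5, 1, 8, 2, 7, 4]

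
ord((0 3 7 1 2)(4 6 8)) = 15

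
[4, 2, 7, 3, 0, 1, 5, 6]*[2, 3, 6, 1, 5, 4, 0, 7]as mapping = [0→5, 1→6, 2→7, 3→1, 4→2, 5→3, 6→4, 7→0]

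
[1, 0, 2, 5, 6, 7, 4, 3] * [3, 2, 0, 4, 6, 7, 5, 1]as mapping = [0→2, 1→3, 2→0, 3→7, 4→5, 5→1, 6→6, 7→4]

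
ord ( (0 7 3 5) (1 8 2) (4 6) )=12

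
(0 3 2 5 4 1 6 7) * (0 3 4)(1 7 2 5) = (0 4 7 3 5)(1 6 2)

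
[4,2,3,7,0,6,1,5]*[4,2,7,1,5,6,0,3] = [5,7,1,3,4,0,2,6]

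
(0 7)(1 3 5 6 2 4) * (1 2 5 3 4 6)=(0 7)(1 4 2 6 5)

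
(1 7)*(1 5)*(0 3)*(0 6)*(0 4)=(0 3 6 4)(1 7 5)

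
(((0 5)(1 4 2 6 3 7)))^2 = (1 2 3)(4 6 7)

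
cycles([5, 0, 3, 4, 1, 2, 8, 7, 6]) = (0 5 2 3 4 1)(6 8)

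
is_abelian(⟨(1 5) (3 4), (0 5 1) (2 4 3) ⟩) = no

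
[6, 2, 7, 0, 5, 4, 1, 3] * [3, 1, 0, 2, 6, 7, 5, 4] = [5, 0, 4, 3, 7, 6, 1, 2]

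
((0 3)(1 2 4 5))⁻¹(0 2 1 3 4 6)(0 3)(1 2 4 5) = (0 5 6 3 4 2)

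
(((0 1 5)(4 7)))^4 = (0 1 5)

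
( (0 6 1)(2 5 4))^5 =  (0 1 6)(2 4 5)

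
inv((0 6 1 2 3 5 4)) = (0 4 5 3 2 1 6)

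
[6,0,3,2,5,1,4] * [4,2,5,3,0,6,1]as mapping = [0→1,1→4,2→3,3→5,4→6,5→2,6→0]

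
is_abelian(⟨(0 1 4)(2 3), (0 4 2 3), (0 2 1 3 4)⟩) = no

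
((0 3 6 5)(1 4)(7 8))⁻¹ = (0 5 6 3)(1 4)(7 8)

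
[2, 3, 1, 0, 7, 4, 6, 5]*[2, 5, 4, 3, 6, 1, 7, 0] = [4, 3, 5, 2, 0, 6, 7, 1]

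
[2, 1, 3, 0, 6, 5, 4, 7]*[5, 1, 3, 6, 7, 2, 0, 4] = [3, 1, 6, 5, 0, 2, 7, 4]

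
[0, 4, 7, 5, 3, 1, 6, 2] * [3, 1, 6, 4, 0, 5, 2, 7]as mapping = [0→3, 1→0, 2→7, 3→5, 4→4, 5→1, 6→2, 7→6]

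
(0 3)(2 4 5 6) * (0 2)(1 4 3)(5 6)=(0 1 4 6)(2 3)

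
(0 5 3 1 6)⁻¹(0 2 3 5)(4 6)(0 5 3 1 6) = (0 4)(1 3 5 2)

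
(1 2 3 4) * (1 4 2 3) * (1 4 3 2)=(1 2 4 3)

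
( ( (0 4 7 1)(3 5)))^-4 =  ()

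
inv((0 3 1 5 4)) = (0 4 5 1 3)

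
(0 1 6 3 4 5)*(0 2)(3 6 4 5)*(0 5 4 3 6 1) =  (1 3 4 6)(2 5)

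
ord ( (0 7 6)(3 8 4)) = 3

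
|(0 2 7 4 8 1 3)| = 7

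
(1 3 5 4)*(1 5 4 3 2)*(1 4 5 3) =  (1 2 4 3 5)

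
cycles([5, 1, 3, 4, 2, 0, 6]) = (0 5)(2 3 4)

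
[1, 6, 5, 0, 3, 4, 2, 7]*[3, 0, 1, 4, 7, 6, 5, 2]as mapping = [0→0, 1→5, 2→6, 3→3, 4→4, 5→7, 6→1, 7→2]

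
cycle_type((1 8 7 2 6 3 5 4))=8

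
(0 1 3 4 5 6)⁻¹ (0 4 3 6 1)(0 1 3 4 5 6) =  (0 3 1 5 4)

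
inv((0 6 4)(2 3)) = (0 4 6)(2 3)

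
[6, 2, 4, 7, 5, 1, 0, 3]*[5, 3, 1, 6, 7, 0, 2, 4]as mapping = [0→2, 1→1, 2→7, 3→4, 4→0, 5→3, 6→5, 7→6]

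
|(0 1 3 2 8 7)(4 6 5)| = 6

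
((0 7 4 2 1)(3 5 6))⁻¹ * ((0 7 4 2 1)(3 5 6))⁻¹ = (0 2 7 1 4)(3 5 6)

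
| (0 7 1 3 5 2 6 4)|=8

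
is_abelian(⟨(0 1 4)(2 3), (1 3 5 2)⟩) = no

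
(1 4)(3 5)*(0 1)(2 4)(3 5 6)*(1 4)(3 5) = (0 4)(1 2)(3 6 5)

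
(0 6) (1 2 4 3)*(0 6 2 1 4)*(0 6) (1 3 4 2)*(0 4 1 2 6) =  (0 2) (1 3 6 4) 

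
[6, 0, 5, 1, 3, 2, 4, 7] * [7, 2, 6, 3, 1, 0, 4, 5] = [4, 7, 0, 2, 3, 6, 1, 5]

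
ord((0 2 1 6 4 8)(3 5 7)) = 6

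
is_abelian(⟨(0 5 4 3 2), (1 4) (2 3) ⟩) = no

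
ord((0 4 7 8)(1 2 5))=12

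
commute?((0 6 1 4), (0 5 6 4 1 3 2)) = no:(0 6 1 4)*(0 5 6 4 1 3 2) = (0 4 5 6 3 2), (0 5 6 4 1 3 2)*(0 6 1 4) = (0 5 1 3 2 6)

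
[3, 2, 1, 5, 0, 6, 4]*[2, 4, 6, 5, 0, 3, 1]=[5, 6, 4, 3, 2, 1, 0]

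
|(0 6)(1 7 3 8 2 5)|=6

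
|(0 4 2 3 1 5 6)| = 7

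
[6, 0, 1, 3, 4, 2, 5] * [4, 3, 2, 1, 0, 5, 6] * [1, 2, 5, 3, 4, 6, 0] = [0, 4, 3, 2, 1, 5, 6]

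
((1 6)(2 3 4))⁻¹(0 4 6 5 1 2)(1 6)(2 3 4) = (0 2 1 5 6 3)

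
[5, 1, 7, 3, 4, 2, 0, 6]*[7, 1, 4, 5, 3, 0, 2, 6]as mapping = [0→0, 1→1, 2→6, 3→5, 4→3, 5→4, 6→7, 7→2]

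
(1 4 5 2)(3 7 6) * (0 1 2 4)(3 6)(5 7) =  (0 1)(3 5 4 7)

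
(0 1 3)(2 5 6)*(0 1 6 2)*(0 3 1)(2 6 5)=(0 5 6 3)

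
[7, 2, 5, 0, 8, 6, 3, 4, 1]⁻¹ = [3, 8, 1, 6, 7, 2, 5, 0, 4]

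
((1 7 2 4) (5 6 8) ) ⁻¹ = (1 4 2 7) (5 8 6) 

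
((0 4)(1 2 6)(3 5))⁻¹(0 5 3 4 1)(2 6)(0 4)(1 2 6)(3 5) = (0 2 4 3 5)(1 6)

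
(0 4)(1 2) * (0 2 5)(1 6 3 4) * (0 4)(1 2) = (0 2 6 3)(1 5 4)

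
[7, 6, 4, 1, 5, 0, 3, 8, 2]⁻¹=[5, 3, 8, 6, 2, 4, 1, 0, 7]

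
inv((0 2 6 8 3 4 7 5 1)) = (0 1 5 7 4 3 8 6 2)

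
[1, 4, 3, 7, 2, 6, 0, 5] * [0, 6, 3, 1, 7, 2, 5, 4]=[6, 7, 1, 4, 3, 5, 0, 2]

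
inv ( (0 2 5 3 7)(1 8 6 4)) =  (0 7 3 5 2)(1 4 6 8)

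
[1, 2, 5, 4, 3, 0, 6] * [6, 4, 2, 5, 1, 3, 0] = [4, 2, 3, 1, 5, 6, 0]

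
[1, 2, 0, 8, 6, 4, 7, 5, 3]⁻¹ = [2, 0, 1, 8, 5, 7, 4, 6, 3]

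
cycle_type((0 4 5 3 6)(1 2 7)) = 3.5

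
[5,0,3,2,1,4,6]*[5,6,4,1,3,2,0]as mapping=[0→2,1→5,2→1,3→4,4→6,5→3,6→0]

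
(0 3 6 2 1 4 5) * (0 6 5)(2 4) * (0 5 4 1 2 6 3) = (1 6)(3 4 5)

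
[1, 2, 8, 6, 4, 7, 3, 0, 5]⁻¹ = [7, 0, 1, 6, 4, 8, 3, 5, 2]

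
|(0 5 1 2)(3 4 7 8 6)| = 20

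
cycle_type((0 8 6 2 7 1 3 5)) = 8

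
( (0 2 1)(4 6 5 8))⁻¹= (0 1 2)(4 8 5 6)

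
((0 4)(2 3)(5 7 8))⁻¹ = (0 4)(2 3)(5 8 7)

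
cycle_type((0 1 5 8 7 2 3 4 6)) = 9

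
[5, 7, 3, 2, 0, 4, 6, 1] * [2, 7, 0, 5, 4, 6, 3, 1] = [6, 1, 5, 0, 2, 4, 3, 7]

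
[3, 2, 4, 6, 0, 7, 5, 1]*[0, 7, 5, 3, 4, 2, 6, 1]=[3, 5, 4, 6, 0, 1, 2, 7]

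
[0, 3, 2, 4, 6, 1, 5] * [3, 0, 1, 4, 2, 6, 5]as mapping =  [0→3, 1→4, 2→1, 3→2, 4→5, 5→0, 6→6]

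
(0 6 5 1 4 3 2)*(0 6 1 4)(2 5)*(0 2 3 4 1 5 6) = (0 5 1 2)(3 6)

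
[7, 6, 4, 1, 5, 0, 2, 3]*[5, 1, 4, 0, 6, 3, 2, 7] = [7, 2, 6, 1, 3, 5, 4, 0] 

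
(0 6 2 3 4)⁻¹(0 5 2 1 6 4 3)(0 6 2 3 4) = (0 4 6 5 3 1 2)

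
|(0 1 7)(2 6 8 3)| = 12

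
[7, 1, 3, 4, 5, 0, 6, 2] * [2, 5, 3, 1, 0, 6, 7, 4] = [4, 5, 1, 0, 6, 2, 7, 3]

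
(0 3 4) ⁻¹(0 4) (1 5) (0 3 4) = (0 3) (1 5) 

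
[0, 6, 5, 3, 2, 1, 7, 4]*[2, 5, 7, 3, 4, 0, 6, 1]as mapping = [0→2, 1→6, 2→0, 3→3, 4→7, 5→5, 6→1, 7→4]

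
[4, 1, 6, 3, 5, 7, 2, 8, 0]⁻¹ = [8, 1, 6, 3, 0, 4, 2, 5, 7]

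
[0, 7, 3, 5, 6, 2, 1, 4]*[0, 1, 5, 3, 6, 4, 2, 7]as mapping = [0→0, 1→7, 2→3, 3→4, 4→2, 5→5, 6→1, 7→6]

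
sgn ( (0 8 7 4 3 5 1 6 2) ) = 1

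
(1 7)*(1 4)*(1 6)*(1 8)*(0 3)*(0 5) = (0 3 5)(1 7 4 6 8)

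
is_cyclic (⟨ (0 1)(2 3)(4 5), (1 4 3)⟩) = no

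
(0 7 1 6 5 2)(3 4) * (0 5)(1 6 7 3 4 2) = (0 3 2 5 1 7 6)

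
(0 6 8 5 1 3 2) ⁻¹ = (0 2 3 1 5 8 6) 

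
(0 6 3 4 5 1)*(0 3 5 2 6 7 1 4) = (0 7 1 3)(2 6 5 4)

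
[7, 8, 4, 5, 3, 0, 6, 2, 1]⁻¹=[5, 8, 7, 4, 2, 3, 6, 0, 1]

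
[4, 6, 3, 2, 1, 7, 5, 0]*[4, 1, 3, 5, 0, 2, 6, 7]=[0, 6, 5, 3, 1, 7, 2, 4]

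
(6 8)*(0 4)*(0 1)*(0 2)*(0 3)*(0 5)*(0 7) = (0 4 1 2 3 5 7)(6 8)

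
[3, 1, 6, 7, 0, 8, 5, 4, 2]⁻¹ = [4, 1, 8, 0, 7, 6, 2, 3, 5]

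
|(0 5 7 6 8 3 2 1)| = 8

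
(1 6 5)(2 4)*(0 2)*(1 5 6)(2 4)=(0 4)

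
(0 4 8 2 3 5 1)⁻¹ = (0 1 5 3 2 8 4)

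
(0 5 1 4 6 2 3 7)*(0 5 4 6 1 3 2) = (0 4 1 6)(3 7 5)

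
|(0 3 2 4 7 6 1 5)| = 8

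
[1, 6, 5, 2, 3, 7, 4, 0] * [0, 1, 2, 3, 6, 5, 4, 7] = [1, 4, 5, 2, 3, 7, 6, 0] 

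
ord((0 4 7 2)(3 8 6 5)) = 4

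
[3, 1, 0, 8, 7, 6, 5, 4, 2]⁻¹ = [2, 1, 8, 0, 7, 6, 5, 4, 3]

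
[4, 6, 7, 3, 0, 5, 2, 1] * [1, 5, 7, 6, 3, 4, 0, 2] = [3, 0, 2, 6, 1, 4, 7, 5]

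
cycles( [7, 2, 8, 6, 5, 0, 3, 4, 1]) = (0 7 4 5)(1 2 8)(3 6)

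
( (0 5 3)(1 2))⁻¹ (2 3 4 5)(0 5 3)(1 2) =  (0 4 3 1)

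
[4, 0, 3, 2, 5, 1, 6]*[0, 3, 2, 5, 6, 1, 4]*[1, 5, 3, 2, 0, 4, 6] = [6, 1, 4, 3, 5, 2, 0]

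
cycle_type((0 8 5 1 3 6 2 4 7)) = 9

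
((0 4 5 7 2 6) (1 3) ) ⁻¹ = (0 6 2 7 5 4) (1 3) 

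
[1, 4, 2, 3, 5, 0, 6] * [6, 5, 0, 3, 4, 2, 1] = [5, 4, 0, 3, 2, 6, 1]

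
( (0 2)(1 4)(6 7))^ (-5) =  (0 2)(1 4)(6 7)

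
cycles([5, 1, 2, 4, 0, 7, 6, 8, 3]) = (0 5 7 8 3 4)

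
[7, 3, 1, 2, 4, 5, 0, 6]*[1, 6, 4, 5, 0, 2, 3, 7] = [7, 5, 6, 4, 0, 2, 1, 3]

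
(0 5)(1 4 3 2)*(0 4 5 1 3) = (0 1 5 4)(2 3)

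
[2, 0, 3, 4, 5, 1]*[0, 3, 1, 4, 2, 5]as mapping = [0→1, 1→0, 2→4, 3→2, 4→5, 5→3]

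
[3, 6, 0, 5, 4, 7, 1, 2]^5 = [0, 6, 2, 3, 4, 5, 1, 7]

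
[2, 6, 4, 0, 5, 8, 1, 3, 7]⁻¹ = [3, 6, 0, 7, 2, 4, 1, 8, 5]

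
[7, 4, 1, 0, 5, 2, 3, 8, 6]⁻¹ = [3, 2, 5, 6, 1, 4, 8, 0, 7]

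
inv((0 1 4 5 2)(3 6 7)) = (0 2 5 4 1)(3 7 6)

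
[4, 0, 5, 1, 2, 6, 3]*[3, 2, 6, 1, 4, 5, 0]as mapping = [0→4, 1→3, 2→5, 3→2, 4→6, 5→0, 6→1]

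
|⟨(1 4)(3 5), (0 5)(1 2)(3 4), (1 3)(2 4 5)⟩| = 720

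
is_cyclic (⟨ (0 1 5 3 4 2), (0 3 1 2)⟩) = no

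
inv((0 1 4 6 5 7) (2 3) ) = (0 7 5 6 4 1) (2 3) 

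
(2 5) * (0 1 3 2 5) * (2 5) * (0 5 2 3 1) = (2 5 3)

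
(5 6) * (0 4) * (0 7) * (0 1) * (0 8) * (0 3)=(0 4 7 1 8 3)(5 6)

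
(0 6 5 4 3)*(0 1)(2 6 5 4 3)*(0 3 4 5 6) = (0 6 5 4 2)(1 3)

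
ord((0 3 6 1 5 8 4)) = 7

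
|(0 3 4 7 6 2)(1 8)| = 6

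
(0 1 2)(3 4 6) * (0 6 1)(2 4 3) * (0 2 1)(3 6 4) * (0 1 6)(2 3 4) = (0 3)(1 4)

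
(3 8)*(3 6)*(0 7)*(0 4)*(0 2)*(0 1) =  (0 7 4 2 1)(3 8 6)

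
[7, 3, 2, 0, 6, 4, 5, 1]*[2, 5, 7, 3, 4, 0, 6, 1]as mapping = [0→1, 1→3, 2→7, 3→2, 4→6, 5→4, 6→0, 7→5]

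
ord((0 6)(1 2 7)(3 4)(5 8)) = 6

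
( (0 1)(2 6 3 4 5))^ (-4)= (2 6 3 4 5)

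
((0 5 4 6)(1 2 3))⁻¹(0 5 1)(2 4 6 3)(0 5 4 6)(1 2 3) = (0 1 3 6)(2 5 4)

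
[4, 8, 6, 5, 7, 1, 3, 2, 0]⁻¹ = [8, 5, 7, 6, 0, 3, 2, 4, 1]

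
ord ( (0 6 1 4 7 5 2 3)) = 8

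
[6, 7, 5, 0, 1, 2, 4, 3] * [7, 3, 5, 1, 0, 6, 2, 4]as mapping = [0→2, 1→4, 2→6, 3→7, 4→3, 5→5, 6→0, 7→1]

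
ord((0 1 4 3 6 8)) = 6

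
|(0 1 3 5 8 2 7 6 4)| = 9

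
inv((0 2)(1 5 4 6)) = (0 2)(1 6 4 5)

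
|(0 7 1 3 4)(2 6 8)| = 15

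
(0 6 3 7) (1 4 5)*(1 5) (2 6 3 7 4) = (0 3 4 1 2 6 7) 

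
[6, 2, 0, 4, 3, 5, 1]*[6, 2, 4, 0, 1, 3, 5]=[5, 4, 6, 1, 0, 3, 2]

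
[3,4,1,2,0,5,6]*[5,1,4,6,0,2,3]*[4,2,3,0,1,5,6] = [6,4,2,1,5,3,0]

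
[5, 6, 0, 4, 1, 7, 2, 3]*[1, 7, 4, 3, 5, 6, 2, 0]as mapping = [0→6, 1→2, 2→1, 3→5, 4→7, 5→0, 6→4, 7→3]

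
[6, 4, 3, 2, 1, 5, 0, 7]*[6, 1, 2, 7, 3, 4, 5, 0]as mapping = [0→5, 1→3, 2→7, 3→2, 4→1, 5→4, 6→6, 7→0]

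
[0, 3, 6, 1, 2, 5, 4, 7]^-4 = [0, 1, 4, 3, 6, 5, 2, 7]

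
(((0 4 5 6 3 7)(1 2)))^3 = (0 6)(1 2)(3 4)(5 7)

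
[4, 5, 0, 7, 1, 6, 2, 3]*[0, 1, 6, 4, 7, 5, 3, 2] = [7, 5, 0, 2, 1, 3, 6, 4]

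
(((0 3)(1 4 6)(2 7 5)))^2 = (1 6 4)(2 5 7)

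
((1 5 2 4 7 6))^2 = (1 2 7)(4 6 5)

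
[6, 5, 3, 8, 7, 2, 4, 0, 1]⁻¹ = [7, 8, 5, 2, 6, 1, 0, 4, 3]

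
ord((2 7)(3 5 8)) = 6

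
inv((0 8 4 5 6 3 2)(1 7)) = (0 2 3 6 5 4 8)(1 7)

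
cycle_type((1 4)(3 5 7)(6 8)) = 2^2.3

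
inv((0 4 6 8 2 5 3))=(0 3 5 2 8 6 4)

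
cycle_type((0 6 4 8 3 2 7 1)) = 8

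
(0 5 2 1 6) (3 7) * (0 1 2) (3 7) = (0 5) (1 6) 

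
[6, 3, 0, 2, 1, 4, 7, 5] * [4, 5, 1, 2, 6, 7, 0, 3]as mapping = [0→0, 1→2, 2→4, 3→1, 4→5, 5→6, 6→3, 7→7]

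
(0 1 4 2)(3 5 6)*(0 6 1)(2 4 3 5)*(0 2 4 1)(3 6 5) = (0 2 5)(1 6 3 4)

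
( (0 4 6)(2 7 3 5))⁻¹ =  (0 6 4)(2 5 3 7)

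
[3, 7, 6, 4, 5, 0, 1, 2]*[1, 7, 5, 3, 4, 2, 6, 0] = [3, 0, 6, 4, 2, 1, 7, 5]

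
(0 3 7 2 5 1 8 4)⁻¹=(0 4 8 1 5 2 7 3)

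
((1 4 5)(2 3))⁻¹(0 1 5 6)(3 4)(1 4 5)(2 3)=(0 4 1 6)(2 5)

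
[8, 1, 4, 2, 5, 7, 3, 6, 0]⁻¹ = [8, 1, 3, 6, 2, 4, 7, 5, 0]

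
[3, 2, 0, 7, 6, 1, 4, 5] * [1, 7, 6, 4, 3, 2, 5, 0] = [4, 6, 1, 0, 5, 7, 3, 2]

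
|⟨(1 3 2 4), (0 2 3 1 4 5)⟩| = 720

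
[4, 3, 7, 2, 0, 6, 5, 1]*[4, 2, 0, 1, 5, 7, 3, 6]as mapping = [0→5, 1→1, 2→6, 3→0, 4→4, 5→3, 6→7, 7→2]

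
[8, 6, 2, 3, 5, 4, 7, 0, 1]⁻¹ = [7, 8, 2, 3, 5, 4, 1, 6, 0]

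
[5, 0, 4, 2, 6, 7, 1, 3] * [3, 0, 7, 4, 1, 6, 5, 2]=[6, 3, 1, 7, 5, 2, 0, 4]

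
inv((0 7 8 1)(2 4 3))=(0 1 8 7)(2 3 4)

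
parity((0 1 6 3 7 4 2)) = even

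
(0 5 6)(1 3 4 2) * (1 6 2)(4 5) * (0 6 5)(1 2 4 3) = (0 3)(2 5 4)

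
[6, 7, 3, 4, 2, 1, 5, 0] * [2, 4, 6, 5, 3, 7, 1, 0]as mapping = [0→1, 1→0, 2→5, 3→3, 4→6, 5→4, 6→7, 7→2]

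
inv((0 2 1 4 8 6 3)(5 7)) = (0 3 6 8 4 1 2)(5 7)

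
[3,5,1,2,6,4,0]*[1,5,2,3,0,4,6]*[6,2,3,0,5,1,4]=[0,5,1,3,4,6,2]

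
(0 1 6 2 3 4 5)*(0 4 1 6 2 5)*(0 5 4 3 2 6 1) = (0 1 6 4 5 3)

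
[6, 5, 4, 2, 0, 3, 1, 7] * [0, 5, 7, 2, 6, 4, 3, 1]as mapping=[0→3, 1→4, 2→6, 3→7, 4→0, 5→2, 6→5, 7→1]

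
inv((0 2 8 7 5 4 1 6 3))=(0 3 6 1 4 5 7 8 2)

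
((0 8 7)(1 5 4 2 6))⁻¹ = (0 7 8)(1 6 2 4 5)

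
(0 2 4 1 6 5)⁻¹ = (0 5 6 1 4 2)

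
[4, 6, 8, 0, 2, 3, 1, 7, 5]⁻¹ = [3, 6, 4, 5, 0, 8, 1, 7, 2]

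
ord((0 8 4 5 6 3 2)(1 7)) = 14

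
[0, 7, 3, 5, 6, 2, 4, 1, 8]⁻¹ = [0, 7, 5, 2, 6, 3, 4, 1, 8]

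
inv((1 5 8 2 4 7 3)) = (1 3 7 4 2 8 5)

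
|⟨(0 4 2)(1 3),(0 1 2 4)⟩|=120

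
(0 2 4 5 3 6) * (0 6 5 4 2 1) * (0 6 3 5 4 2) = (0 1 6 3 4 2)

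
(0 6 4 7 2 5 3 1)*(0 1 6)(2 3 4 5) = (3 6 5 4 7)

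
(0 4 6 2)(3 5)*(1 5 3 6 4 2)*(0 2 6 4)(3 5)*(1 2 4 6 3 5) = (0 3 1 5 6 2 4)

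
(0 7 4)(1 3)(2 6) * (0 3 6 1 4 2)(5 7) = (0 5 7 2 1 6)(3 4)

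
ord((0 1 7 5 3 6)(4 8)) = 6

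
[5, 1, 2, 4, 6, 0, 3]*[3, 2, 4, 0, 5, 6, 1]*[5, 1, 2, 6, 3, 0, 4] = [4, 2, 3, 0, 1, 6, 5]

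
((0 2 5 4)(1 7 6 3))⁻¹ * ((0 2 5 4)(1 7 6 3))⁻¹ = (0 5)(1 6)(2 4)(3 7)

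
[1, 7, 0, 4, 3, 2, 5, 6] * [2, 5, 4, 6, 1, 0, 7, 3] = [5, 3, 2, 1, 6, 4, 0, 7]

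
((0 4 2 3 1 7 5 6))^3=(0 3 5 4 1 6 2 7)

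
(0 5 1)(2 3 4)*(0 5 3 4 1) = (0 3 1 5)(2 4)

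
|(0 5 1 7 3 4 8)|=7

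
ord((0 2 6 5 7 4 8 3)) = 8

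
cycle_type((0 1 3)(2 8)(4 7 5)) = 2.3^2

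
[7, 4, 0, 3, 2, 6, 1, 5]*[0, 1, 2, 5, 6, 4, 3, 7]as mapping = [0→7, 1→6, 2→0, 3→5, 4→2, 5→3, 6→1, 7→4]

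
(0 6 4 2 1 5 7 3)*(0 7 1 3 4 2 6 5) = (0 5 1)(2 3 7 4 6)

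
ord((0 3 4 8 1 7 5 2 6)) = 9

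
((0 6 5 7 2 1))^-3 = (0 7)(1 5)(2 6)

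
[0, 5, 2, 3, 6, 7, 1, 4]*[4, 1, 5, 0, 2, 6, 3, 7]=[4, 6, 5, 0, 3, 7, 1, 2]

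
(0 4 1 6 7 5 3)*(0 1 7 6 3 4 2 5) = (0 2 5 4 7)(1 3)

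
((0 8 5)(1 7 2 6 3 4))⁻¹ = (0 5 8)(1 4 3 6 2 7)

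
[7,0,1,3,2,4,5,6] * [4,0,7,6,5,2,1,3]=[3,4,0,6,7,5,2,1]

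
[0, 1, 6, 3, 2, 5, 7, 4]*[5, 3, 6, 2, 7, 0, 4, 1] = [5, 3, 4, 2, 6, 0, 1, 7]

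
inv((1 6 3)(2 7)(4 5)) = (1 3 6)(2 7)(4 5)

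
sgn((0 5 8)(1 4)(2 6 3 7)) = 1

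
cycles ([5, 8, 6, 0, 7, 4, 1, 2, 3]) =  (0 5 4 7 2 6 1 8 3)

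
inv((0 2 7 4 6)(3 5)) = (0 6 4 7 2)(3 5)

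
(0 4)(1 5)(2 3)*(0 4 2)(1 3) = (0 2 1 5 3)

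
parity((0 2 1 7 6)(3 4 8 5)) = odd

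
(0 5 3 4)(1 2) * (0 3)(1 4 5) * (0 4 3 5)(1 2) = (0 2 3)(4 5)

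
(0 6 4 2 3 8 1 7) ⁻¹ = (0 7 1 8 3 2 4 6) 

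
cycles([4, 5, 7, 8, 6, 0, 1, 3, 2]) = (0 4 6 1 5)(2 7 3 8)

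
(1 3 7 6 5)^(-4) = (1 3 7 6 5)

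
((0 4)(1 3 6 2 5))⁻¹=(0 4)(1 5 2 6 3)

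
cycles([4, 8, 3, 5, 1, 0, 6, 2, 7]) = (0 4 1 8 7 2 3 5)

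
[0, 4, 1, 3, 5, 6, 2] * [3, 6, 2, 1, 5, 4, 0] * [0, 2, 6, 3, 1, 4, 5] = [3, 4, 5, 2, 1, 0, 6]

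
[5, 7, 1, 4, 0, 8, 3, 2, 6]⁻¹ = [4, 2, 7, 6, 3, 0, 8, 1, 5]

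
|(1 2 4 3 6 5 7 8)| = 8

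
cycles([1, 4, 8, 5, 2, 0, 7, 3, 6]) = (0 1 4 2 8 6 7 3 5)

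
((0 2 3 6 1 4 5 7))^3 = (0 6 5 2 1 7 3 4)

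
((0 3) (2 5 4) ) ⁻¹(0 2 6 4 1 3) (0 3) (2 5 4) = (0 3 5 6 2 1) 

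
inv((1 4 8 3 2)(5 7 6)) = (1 2 3 8 4)(5 6 7)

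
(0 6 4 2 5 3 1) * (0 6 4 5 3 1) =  (0 4 2 3)(1 6 5)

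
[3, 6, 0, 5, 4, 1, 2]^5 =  [2, 5, 6, 0, 4, 3, 1]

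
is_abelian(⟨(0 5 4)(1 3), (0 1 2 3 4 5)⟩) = no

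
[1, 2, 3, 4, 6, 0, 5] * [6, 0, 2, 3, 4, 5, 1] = [0, 2, 3, 4, 1, 6, 5]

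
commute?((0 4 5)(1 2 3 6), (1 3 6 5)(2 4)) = no:(0 4 5)(1 2 3 6)*(1 3 6 5)(2 4) = (0 2 6 3 5)(1 4), (1 3 6 5)(2 4)*(0 4 5)(1 2 3 6) = (0 4 3 1 6)(2 5)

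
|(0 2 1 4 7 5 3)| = 7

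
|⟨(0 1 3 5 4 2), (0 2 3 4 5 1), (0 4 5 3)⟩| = 720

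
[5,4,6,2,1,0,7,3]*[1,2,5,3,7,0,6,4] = [0,7,6,5,2,1,4,3]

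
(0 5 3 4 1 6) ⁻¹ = (0 6 1 4 3 5) 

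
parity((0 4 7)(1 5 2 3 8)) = even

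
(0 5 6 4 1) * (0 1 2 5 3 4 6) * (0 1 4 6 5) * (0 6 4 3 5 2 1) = (0 5)(1 3 4)(2 6)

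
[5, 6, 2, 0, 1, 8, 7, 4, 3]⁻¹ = [3, 4, 2, 8, 7, 0, 1, 6, 5]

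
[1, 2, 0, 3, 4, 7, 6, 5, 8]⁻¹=[2, 0, 1, 3, 4, 7, 6, 5, 8]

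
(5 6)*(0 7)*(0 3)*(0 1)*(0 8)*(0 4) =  (0 7 3 1 8 4)(5 6)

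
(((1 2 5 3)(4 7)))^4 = ()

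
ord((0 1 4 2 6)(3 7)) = 10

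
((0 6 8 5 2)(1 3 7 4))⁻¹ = (0 2 5 8 6)(1 4 7 3)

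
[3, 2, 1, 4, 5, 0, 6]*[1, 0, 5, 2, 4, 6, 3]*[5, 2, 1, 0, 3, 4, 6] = [1, 4, 5, 3, 6, 2, 0]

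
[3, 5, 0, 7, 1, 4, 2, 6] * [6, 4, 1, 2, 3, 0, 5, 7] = [2, 0, 6, 7, 4, 3, 1, 5] 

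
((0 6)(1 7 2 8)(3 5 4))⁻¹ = (0 6)(1 8 2 7)(3 4 5)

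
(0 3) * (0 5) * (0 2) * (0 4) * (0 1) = (0 3 5 2 4 1)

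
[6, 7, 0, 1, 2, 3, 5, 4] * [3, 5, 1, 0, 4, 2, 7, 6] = [7, 6, 3, 5, 1, 0, 2, 4]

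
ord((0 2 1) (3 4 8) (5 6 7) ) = 3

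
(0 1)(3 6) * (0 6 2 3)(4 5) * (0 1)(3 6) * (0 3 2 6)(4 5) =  (0 3 6 1 2)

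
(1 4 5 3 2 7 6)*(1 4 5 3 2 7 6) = (1 5 2 6 4 3 7)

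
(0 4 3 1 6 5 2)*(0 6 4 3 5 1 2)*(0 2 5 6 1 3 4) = (0 4 6 3 5 2 1)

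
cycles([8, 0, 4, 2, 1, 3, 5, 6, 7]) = (0 8 7 6 5 3 2 4 1)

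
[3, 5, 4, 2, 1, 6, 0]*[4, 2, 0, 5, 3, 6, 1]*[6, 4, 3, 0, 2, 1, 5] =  [1, 5, 0, 6, 3, 4, 2]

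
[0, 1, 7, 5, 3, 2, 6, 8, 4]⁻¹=[0, 1, 5, 4, 8, 3, 6, 2, 7]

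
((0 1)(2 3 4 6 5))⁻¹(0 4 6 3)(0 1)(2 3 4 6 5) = (1 6 5 4)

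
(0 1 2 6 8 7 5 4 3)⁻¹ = (0 3 4 5 7 8 6 2 1)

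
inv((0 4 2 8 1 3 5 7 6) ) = (0 6 7 5 3 1 8 2 4) 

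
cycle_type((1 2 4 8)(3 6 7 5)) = 4^2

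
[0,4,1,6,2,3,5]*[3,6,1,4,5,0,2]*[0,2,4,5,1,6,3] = [5,6,3,4,2,1,0]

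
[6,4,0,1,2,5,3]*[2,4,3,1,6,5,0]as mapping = [0→0,1→6,2→2,3→4,4→3,5→5,6→1]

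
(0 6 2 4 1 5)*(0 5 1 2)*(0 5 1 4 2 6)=(1 4 6 5)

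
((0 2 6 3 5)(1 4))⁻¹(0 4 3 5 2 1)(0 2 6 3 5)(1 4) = (0 6 4 2 1 5)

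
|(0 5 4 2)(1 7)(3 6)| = 4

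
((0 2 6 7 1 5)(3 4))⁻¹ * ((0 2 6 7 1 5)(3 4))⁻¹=(0 1 6)(2 5 7)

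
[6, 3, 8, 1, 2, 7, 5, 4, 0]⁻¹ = [8, 3, 4, 1, 7, 6, 0, 5, 2]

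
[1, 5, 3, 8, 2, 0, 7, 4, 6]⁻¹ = [5, 0, 4, 2, 7, 1, 8, 6, 3]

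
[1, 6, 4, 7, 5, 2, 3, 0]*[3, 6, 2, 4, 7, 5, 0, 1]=[6, 0, 7, 1, 5, 2, 4, 3]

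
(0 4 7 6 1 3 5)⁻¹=(0 5 3 1 6 7 4)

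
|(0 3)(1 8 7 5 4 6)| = 6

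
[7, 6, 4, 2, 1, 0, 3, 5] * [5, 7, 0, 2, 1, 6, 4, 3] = [3, 4, 1, 0, 7, 5, 2, 6]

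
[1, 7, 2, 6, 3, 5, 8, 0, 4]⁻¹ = [7, 0, 2, 4, 8, 5, 3, 1, 6]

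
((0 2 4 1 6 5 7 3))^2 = (0 4 6 7)(1 5 3 2)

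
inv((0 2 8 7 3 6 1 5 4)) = (0 4 5 1 6 3 7 8 2)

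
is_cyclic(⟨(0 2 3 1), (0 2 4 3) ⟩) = no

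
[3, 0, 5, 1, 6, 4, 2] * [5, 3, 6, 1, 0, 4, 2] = [1, 5, 4, 3, 2, 0, 6]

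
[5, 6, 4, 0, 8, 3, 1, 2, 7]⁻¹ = [3, 6, 7, 5, 2, 0, 1, 8, 4]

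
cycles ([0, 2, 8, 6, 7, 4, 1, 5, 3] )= (1 2 8 3 6)(4 7 5)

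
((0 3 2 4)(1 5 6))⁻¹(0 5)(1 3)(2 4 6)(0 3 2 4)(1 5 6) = (0 1 4)(2 5)(3 6)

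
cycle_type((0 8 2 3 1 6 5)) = 7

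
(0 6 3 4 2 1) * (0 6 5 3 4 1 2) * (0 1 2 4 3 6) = (0 5 6 3 2 4 1)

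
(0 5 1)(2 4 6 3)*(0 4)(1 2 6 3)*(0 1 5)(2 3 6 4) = (1 2)(3 4 6 5)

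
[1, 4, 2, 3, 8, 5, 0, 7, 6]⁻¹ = [6, 0, 2, 3, 1, 5, 8, 7, 4]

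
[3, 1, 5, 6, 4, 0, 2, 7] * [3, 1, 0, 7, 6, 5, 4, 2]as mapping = [0→7, 1→1, 2→5, 3→4, 4→6, 5→3, 6→0, 7→2]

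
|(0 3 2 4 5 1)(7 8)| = 6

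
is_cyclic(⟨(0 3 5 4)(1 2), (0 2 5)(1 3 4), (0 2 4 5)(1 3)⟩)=no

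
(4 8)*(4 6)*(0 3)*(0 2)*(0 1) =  (0 3 2 1)(4 8 6)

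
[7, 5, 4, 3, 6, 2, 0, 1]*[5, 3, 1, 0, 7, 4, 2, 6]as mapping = [0→6, 1→4, 2→7, 3→0, 4→2, 5→1, 6→5, 7→3]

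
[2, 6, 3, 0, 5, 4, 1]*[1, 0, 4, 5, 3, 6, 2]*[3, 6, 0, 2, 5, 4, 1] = [5, 0, 4, 6, 1, 2, 3]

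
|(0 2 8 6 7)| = 5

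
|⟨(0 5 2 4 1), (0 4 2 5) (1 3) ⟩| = 360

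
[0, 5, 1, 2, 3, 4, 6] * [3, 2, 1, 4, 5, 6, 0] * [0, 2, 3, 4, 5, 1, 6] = [4, 6, 3, 2, 5, 1, 0]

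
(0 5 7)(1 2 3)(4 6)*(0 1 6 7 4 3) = (0 5 4 7 1 2)(3 6)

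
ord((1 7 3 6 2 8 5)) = 7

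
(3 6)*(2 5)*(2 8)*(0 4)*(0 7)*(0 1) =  (0 4 7 1) (2 5 8) (3 6) 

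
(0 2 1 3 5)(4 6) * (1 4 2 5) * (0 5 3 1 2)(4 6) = (0 3 2 6)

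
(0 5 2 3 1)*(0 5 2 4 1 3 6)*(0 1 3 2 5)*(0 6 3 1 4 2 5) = (1 6 4) (2 3 5) 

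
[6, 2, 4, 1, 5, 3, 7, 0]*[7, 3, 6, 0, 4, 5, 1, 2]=[1, 6, 4, 3, 5, 0, 2, 7]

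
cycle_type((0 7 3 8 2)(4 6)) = 2.5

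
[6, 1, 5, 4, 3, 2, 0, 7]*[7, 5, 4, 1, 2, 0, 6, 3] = [6, 5, 0, 2, 1, 4, 7, 3]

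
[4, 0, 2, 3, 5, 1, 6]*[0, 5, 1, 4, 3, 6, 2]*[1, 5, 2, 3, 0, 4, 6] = [3, 1, 5, 0, 6, 4, 2] 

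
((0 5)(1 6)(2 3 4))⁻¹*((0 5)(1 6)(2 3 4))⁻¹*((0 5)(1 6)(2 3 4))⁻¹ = (0 5)(1 6)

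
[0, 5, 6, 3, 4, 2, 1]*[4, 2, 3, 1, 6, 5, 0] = [4, 5, 0, 1, 6, 3, 2]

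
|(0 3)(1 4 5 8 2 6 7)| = 14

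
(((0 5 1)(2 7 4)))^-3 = ()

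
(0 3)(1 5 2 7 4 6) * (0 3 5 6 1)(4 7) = (0 5 2 4 1 6)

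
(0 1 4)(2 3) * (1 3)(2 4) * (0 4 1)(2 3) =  (0 2)(1 3)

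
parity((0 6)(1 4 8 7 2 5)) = even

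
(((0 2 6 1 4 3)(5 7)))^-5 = (0 2 6 1 4 3)(5 7)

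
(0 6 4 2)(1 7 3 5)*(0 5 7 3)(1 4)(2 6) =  (0 2 5 4 6 1 3 7)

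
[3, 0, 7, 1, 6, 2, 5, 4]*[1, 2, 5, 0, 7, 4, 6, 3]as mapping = [0→0, 1→1, 2→3, 3→2, 4→6, 5→5, 6→4, 7→7]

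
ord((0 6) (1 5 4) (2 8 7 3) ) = 12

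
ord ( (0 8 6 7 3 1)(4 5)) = 6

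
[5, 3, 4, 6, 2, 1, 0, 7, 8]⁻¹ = [6, 5, 4, 1, 2, 0, 3, 7, 8]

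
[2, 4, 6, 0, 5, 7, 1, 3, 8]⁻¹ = [3, 6, 0, 7, 1, 4, 2, 5, 8]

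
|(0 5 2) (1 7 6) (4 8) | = 6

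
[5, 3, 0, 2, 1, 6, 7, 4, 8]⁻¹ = [2, 4, 3, 1, 7, 0, 5, 6, 8]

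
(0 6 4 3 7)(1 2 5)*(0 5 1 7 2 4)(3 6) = (0 3 2 1 4 6)(5 7)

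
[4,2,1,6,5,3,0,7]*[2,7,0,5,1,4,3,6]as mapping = [0→1,1→0,2→7,3→3,4→4,5→5,6→2,7→6]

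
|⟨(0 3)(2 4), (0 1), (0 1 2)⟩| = 120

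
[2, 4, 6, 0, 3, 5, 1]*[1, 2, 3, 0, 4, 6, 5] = [3, 4, 5, 1, 0, 6, 2]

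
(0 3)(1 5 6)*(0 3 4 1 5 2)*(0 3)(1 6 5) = (0 4 6 1 2 3)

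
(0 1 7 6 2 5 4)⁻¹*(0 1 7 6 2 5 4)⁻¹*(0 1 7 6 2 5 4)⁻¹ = (0 2 1 5 7 4 6)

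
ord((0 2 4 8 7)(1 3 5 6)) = 20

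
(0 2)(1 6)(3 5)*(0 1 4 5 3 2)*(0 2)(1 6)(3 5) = (0 2 6 4 3 5)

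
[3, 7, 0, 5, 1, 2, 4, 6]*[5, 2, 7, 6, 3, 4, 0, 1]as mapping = [0→6, 1→1, 2→5, 3→4, 4→2, 5→7, 6→3, 7→0]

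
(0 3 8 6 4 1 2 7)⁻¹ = (0 7 2 1 4 6 8 3)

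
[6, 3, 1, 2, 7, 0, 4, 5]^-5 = [0, 3, 1, 2, 4, 5, 6, 7]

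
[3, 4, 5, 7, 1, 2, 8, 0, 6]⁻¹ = [7, 4, 5, 0, 1, 2, 8, 3, 6]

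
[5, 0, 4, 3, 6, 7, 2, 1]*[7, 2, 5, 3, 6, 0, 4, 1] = [0, 7, 6, 3, 4, 1, 5, 2] 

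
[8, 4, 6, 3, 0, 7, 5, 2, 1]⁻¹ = [4, 8, 7, 3, 1, 6, 2, 5, 0]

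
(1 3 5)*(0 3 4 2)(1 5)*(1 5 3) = (0 1 4 2)(3 5)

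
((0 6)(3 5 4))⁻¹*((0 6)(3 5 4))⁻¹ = (3 5 4)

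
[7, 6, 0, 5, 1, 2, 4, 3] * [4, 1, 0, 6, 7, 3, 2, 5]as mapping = [0→5, 1→2, 2→4, 3→3, 4→1, 5→0, 6→7, 7→6]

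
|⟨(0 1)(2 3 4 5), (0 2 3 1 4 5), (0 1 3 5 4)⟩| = 720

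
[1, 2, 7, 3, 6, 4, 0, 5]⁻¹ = [6, 0, 1, 3, 5, 7, 4, 2]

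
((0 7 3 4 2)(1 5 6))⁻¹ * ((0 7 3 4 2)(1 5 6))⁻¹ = (0 4 7 2 3)(1 5 6)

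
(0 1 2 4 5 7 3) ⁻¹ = (0 3 7 5 4 2 1) 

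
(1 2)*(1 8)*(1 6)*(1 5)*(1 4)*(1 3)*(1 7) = (1 2 8 6 5 4 3 7)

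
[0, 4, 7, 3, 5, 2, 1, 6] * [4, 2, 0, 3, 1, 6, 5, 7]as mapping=[0→4, 1→1, 2→7, 3→3, 4→6, 5→0, 6→2, 7→5]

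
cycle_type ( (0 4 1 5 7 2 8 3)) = 8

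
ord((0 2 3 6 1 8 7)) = 7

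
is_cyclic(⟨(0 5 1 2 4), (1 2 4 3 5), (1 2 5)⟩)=no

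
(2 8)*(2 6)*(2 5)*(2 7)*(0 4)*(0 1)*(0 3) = (0 4 1 3)(2 8 6 5 7)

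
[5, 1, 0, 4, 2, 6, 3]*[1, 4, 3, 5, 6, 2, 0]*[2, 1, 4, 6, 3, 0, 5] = [4, 3, 1, 5, 6, 2, 0]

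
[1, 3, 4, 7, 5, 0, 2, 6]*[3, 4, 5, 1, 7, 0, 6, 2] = [4, 1, 7, 2, 0, 3, 5, 6]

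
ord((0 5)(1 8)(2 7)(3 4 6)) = 6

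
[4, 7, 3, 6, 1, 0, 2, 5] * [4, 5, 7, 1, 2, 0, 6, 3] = [2, 3, 1, 6, 5, 4, 7, 0]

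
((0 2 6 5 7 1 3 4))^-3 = (0 1 6 4 7 2 3 5)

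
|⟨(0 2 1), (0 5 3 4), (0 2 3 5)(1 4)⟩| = 720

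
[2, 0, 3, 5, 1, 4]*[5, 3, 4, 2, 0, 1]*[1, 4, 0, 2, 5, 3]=[5, 3, 0, 4, 2, 1]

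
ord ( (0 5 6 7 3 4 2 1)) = 8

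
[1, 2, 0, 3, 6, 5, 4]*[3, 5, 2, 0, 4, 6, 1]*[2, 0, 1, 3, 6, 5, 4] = [5, 1, 3, 2, 0, 4, 6]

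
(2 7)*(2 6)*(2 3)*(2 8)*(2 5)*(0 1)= (0 1)(2 7 6 3 8 5)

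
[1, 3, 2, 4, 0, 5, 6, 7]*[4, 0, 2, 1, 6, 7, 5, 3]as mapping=[0→0, 1→1, 2→2, 3→6, 4→4, 5→7, 6→5, 7→3]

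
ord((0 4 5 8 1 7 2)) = 7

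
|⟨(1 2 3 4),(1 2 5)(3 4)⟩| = 120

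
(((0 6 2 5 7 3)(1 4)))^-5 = (0 6 2 5 7 3)(1 4)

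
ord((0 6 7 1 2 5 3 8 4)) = 9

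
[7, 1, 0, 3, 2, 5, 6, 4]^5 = [7, 1, 0, 3, 2, 5, 6, 4]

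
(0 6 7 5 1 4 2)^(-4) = (0 5 2 7 4 6 1)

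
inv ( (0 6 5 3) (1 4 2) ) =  (0 3 5 6) (1 2 4) 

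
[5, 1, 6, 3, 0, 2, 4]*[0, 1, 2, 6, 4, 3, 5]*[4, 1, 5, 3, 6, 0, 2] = [3, 1, 0, 2, 4, 5, 6] 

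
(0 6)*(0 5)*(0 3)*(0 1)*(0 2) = (0 6 5 3 1 2)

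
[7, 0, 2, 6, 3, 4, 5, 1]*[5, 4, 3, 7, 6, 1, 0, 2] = [2, 5, 3, 0, 7, 6, 1, 4]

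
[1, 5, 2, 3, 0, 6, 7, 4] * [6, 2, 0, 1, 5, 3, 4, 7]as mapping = [0→2, 1→3, 2→0, 3→1, 4→6, 5→4, 6→7, 7→5]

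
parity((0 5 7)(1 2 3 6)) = odd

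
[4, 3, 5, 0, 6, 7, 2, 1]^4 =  [5, 6, 3, 2, 7, 0, 1, 4]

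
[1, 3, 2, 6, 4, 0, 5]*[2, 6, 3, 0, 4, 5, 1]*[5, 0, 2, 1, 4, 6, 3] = [3, 5, 1, 0, 4, 2, 6]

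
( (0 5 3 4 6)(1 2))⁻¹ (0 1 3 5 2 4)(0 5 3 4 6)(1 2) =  (1 6 5 2 4 3)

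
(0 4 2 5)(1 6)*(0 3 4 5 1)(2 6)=(0 5 3 4 6)(1 2)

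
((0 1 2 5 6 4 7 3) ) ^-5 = (0 5 7 1 6 3 2 4) 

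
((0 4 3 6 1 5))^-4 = (0 3 1)(4 6 5)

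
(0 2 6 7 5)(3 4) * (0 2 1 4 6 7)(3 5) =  (0 1 4 5 2 7 3 6)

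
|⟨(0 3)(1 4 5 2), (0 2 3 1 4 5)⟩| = 720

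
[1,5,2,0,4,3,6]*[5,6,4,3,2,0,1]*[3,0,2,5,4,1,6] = [6,3,4,1,2,5,0] 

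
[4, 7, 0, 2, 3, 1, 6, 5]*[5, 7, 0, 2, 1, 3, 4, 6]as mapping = [0→1, 1→6, 2→5, 3→0, 4→2, 5→7, 6→4, 7→3]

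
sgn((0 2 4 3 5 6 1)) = 1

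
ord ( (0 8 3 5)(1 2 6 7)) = 4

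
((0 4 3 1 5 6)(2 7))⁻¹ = (0 6 5 1 3 4)(2 7)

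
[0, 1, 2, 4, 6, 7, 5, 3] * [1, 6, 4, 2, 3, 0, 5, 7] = [1, 6, 4, 3, 5, 7, 0, 2]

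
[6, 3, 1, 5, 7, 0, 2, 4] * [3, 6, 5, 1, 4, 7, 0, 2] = [0, 1, 6, 7, 2, 3, 5, 4]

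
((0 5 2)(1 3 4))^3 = ()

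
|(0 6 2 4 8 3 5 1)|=8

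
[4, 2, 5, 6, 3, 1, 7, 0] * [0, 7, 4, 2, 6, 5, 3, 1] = [6, 4, 5, 3, 2, 7, 1, 0]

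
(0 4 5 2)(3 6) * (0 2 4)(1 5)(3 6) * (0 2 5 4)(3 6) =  (0 2 5)(1 4)(3 6)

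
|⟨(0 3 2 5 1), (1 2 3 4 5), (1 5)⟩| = 720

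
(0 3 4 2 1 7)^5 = (0 7 1 2 4 3)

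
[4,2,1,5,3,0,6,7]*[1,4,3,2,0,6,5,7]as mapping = [0→0,1→3,2→4,3→6,4→2,5→1,6→5,7→7]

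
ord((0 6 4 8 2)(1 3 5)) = 15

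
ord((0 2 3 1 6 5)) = 6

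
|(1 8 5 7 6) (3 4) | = 10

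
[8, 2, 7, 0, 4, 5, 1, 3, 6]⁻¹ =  [3, 6, 1, 7, 4, 5, 8, 2, 0]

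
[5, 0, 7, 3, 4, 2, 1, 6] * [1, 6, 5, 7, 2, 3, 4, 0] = [3, 1, 0, 7, 2, 5, 6, 4]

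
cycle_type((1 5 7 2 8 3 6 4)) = 8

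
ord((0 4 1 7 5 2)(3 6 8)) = 6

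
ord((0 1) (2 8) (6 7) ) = 2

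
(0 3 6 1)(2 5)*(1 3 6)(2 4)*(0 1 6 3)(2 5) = (0 3 6)(4 5)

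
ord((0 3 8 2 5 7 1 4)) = 8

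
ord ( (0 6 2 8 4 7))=6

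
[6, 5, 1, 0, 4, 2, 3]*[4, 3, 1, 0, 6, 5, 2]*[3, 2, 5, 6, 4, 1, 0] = [5, 1, 6, 4, 0, 2, 3]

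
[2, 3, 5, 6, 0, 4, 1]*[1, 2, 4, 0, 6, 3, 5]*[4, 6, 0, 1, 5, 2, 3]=[5, 4, 1, 2, 6, 3, 0]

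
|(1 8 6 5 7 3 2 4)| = 8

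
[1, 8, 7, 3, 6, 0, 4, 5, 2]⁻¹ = [5, 0, 8, 3, 6, 7, 4, 2, 1]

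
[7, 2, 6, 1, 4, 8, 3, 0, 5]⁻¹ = [7, 3, 1, 6, 4, 8, 2, 0, 5]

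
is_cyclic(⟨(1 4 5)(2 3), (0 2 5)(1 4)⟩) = no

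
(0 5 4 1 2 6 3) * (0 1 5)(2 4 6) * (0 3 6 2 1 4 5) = (0 3 4)(1 5 2)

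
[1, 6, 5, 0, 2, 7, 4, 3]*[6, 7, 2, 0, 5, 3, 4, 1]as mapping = [0→7, 1→4, 2→3, 3→6, 4→2, 5→1, 6→5, 7→0]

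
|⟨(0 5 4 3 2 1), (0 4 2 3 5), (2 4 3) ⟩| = 720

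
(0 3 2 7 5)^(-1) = (0 5 7 2 3)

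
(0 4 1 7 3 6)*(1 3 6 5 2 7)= (0 4 3 5 2 7 6)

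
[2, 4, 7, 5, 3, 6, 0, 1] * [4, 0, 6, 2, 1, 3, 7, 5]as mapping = [0→6, 1→1, 2→5, 3→3, 4→2, 5→7, 6→4, 7→0]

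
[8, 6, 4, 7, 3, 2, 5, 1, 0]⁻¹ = [8, 7, 5, 4, 2, 6, 1, 3, 0]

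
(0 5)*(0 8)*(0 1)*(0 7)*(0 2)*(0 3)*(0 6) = (0 5 8 1 7 2 3 6)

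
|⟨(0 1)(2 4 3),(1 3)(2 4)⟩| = 120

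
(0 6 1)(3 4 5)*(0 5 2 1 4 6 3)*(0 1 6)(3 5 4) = (0 5 1 4 2 6 3)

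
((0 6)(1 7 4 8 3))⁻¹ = (0 6)(1 3 8 4 7)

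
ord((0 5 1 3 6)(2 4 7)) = 15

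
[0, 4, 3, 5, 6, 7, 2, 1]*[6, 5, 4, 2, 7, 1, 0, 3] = [6, 7, 2, 1, 0, 3, 4, 5]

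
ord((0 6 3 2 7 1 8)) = 7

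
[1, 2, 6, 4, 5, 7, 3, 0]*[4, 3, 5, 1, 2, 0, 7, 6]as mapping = [0→3, 1→5, 2→7, 3→2, 4→0, 5→6, 6→1, 7→4]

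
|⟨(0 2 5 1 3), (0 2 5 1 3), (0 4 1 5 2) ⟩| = 360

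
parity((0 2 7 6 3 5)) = odd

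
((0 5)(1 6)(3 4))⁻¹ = (0 5)(1 6)(3 4)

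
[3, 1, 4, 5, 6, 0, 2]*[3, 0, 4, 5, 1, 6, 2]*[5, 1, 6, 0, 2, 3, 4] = [3, 5, 1, 4, 6, 0, 2]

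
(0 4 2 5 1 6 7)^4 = (0 1 4 6 2 7 5)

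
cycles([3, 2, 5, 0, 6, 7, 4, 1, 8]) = (0 3)(1 2 5 7)(4 6)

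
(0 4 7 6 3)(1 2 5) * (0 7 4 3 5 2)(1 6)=(0 3 7 1)(5 6)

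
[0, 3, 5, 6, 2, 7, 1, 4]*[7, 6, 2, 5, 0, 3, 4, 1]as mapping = [0→7, 1→5, 2→3, 3→4, 4→2, 5→1, 6→6, 7→0]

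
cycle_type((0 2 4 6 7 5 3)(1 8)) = 2.7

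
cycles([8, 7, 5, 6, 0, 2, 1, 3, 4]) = (0 8 4)(1 7 3 6)(2 5)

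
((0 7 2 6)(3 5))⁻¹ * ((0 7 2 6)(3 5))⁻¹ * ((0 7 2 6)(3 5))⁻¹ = (0 7 2 6)(3 5)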